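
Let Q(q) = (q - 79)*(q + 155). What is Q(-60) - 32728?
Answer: -45933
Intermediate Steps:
Q(q) = (-79 + q)*(155 + q)
Q(-60) - 32728 = (-12245 + (-60)² + 76*(-60)) - 32728 = (-12245 + 3600 - 4560) - 32728 = -13205 - 32728 = -45933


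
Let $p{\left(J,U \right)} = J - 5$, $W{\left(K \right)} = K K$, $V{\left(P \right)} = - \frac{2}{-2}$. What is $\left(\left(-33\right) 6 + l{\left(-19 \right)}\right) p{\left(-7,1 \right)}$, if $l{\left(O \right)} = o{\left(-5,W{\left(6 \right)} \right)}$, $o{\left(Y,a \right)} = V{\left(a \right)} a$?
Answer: $1944$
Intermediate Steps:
$V{\left(P \right)} = 1$ ($V{\left(P \right)} = \left(-2\right) \left(- \frac{1}{2}\right) = 1$)
$W{\left(K \right)} = K^{2}$
$p{\left(J,U \right)} = -5 + J$ ($p{\left(J,U \right)} = J - 5 = -5 + J$)
$o{\left(Y,a \right)} = a$ ($o{\left(Y,a \right)} = 1 a = a$)
$l{\left(O \right)} = 36$ ($l{\left(O \right)} = 6^{2} = 36$)
$\left(\left(-33\right) 6 + l{\left(-19 \right)}\right) p{\left(-7,1 \right)} = \left(\left(-33\right) 6 + 36\right) \left(-5 - 7\right) = \left(-198 + 36\right) \left(-12\right) = \left(-162\right) \left(-12\right) = 1944$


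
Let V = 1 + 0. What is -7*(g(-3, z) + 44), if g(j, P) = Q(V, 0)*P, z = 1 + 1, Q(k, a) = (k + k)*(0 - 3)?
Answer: -224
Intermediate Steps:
V = 1
Q(k, a) = -6*k (Q(k, a) = (2*k)*(-3) = -6*k)
z = 2
g(j, P) = -6*P (g(j, P) = (-6*1)*P = -6*P)
-7*(g(-3, z) + 44) = -7*(-6*2 + 44) = -7*(-12 + 44) = -7*32 = -224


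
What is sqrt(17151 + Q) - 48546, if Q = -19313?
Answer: -48546 + I*sqrt(2162) ≈ -48546.0 + 46.497*I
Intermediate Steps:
sqrt(17151 + Q) - 48546 = sqrt(17151 - 19313) - 48546 = sqrt(-2162) - 48546 = I*sqrt(2162) - 48546 = -48546 + I*sqrt(2162)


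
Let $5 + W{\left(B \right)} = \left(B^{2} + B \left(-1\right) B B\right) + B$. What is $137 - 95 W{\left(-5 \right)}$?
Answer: $-13163$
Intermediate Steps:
$W{\left(B \right)} = -5 + B + B^{2} - B^{3}$ ($W{\left(B \right)} = -5 + \left(\left(B^{2} + B \left(-1\right) B B\right) + B\right) = -5 + \left(\left(B^{2} + - B B B\right) + B\right) = -5 + \left(\left(B^{2} + - B^{2} B\right) + B\right) = -5 - \left(B^{3} - B - B^{2}\right) = -5 + \left(B + B^{2} - B^{3}\right) = -5 + B + B^{2} - B^{3}$)
$137 - 95 W{\left(-5 \right)} = 137 - 95 \left(-5 - 5 + \left(-5\right)^{2} - \left(-5\right)^{3}\right) = 137 - 95 \left(-5 - 5 + 25 - -125\right) = 137 - 95 \left(-5 - 5 + 25 + 125\right) = 137 - 13300 = -13163$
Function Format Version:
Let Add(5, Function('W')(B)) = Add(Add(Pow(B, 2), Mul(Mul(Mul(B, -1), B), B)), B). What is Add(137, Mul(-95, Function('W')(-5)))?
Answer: -13163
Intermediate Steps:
Function('W')(B) = Add(-5, B, Pow(B, 2), Mul(-1, Pow(B, 3))) (Function('W')(B) = Add(-5, Add(Add(Pow(B, 2), Mul(Mul(Mul(B, -1), B), B)), B)) = Add(-5, Add(Add(Pow(B, 2), Mul(Mul(Mul(-1, B), B), B)), B)) = Add(-5, Add(Add(Pow(B, 2), Mul(Mul(-1, Pow(B, 2)), B)), B)) = Add(-5, Add(Add(Pow(B, 2), Mul(-1, Pow(B, 3))), B)) = Add(-5, Add(B, Pow(B, 2), Mul(-1, Pow(B, 3)))) = Add(-5, B, Pow(B, 2), Mul(-1, Pow(B, 3))))
Add(137, Mul(-95, Function('W')(-5))) = Add(137, Mul(-95, Add(-5, -5, Pow(-5, 2), Mul(-1, Pow(-5, 3))))) = Add(137, Mul(-95, Add(-5, -5, 25, Mul(-1, -125)))) = Add(137, Mul(-95, Add(-5, -5, 25, 125))) = Add(137, Mul(-95, 140)) = Add(137, -13300) = -13163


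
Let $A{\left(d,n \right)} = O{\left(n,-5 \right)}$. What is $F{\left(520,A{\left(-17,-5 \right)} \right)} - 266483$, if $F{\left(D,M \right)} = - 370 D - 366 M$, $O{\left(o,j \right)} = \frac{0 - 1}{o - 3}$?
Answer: $- \frac{1835715}{4} \approx -4.5893 \cdot 10^{5}$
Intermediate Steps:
$O{\left(o,j \right)} = - \frac{1}{-3 + o}$
$A{\left(d,n \right)} = - \frac{1}{-3 + n}$
$F{\left(520,A{\left(-17,-5 \right)} \right)} - 266483 = \left(\left(-370\right) 520 - 366 \left(- \frac{1}{-3 - 5}\right)\right) - 266483 = \left(-192400 - 366 \left(- \frac{1}{-8}\right)\right) - 266483 = \left(-192400 - 366 \left(\left(-1\right) \left(- \frac{1}{8}\right)\right)\right) - 266483 = \left(-192400 - \frac{183}{4}\right) - 266483 = - \frac{769783}{4} - 266483 = - \frac{1835715}{4}$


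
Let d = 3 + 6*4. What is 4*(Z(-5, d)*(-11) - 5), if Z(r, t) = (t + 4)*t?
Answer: -36848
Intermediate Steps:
d = 27 (d = 3 + 24 = 27)
Z(r, t) = t*(4 + t) (Z(r, t) = (4 + t)*t = t*(4 + t))
4*(Z(-5, d)*(-11) - 5) = 4*((27*(4 + 27))*(-11) - 5) = 4*((27*31)*(-11) - 5) = 4*(837*(-11) - 5) = 4*(-9207 - 5) = 4*(-9212) = -36848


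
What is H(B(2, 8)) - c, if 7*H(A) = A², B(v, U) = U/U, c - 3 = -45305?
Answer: 317115/7 ≈ 45302.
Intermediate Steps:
c = -45302 (c = 3 - 45305 = -45302)
B(v, U) = 1
H(A) = A²/7
H(B(2, 8)) - c = (⅐)*1² - 1*(-45302) = (⅐)*1 + 45302 = ⅐ + 45302 = 317115/7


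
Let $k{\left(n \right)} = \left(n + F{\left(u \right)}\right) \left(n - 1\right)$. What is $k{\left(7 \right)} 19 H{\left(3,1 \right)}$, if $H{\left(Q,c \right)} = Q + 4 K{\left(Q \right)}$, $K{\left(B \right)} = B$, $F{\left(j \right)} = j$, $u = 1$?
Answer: $13680$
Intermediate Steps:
$k{\left(n \right)} = \left(1 + n\right) \left(-1 + n\right)$ ($k{\left(n \right)} = \left(n + 1\right) \left(n - 1\right) = \left(1 + n\right) \left(-1 + n\right)$)
$H{\left(Q,c \right)} = 5 Q$ ($H{\left(Q,c \right)} = Q + 4 Q = 5 Q$)
$k{\left(7 \right)} 19 H{\left(3,1 \right)} = \left(-1 + 7^{2}\right) 19 \cdot 5 \cdot 3 = \left(-1 + 49\right) 19 \cdot 15 = 48 \cdot 19 \cdot 15 = 912 \cdot 15 = 13680$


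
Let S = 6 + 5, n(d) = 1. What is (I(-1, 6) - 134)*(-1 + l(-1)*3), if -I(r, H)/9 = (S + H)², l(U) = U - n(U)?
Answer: 19145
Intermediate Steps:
S = 11
l(U) = -1 + U (l(U) = U - 1*1 = U - 1 = -1 + U)
I(r, H) = -9*(11 + H)²
(I(-1, 6) - 134)*(-1 + l(-1)*3) = (-9*(11 + 6)² - 134)*(-1 + (-1 - 1)*3) = (-9*17² - 134)*(-1 - 2*3) = (-9*289 - 134)*(-1 - 6) = (-2601 - 134)*(-7) = -2735*(-7) = 19145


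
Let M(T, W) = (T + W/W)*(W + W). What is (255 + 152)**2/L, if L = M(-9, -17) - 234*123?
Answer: -165649/28510 ≈ -5.8102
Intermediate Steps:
M(T, W) = 2*W*(1 + T) (M(T, W) = (T + 1)*(2*W) = (1 + T)*(2*W) = 2*W*(1 + T))
L = -28510 (L = 2*(-17)*(1 - 9) - 234*123 = 2*(-17)*(-8) - 28782 = 272 - 28782 = -28510)
(255 + 152)**2/L = (255 + 152)**2/(-28510) = 407**2*(-1/28510) = 165649*(-1/28510) = -165649/28510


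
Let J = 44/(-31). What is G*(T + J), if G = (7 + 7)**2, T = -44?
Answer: -275968/31 ≈ -8902.2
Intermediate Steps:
J = -44/31 (J = 44*(-1/31) = -44/31 ≈ -1.4194)
G = 196 (G = 14**2 = 196)
G*(T + J) = 196*(-44 - 44/31) = 196*(-1408/31) = -275968/31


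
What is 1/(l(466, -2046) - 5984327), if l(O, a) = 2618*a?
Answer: -1/11340755 ≈ -8.8178e-8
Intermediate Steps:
1/(l(466, -2046) - 5984327) = 1/(2618*(-2046) - 5984327) = 1/(-5356428 - 5984327) = 1/(-11340755) = -1/11340755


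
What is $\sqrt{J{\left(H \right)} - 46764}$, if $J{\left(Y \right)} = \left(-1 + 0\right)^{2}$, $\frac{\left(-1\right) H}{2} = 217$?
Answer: $i \sqrt{46763} \approx 216.25 i$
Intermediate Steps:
$H = -434$ ($H = \left(-2\right) 217 = -434$)
$J{\left(Y \right)} = 1$ ($J{\left(Y \right)} = \left(-1\right)^{2} = 1$)
$\sqrt{J{\left(H \right)} - 46764} = \sqrt{1 - 46764} = \sqrt{-46763} = i \sqrt{46763}$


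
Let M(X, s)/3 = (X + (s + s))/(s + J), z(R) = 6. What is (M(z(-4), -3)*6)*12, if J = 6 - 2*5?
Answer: 0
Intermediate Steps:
J = -4 (J = 6 - 10 = -4)
M(X, s) = 3*(X + 2*s)/(-4 + s) (M(X, s) = 3*((X + (s + s))/(s - 4)) = 3*((X + 2*s)/(-4 + s)) = 3*(X + 2*s)/(-4 + s))
(M(z(-4), -3)*6)*12 = ((3*(6 + 2*(-3))/(-4 - 3))*6)*12 = ((3*(6 - 6)/(-7))*6)*12 = ((3*(-⅐)*0)*6)*12 = (0*6)*12 = 0*12 = 0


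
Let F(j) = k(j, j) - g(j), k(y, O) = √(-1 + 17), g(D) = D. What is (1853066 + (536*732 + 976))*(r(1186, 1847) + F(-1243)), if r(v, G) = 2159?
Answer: 7651217964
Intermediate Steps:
k(y, O) = 4 (k(y, O) = √16 = 4)
F(j) = 4 - j
(1853066 + (536*732 + 976))*(r(1186, 1847) + F(-1243)) = (1853066 + (536*732 + 976))*(2159 + (4 - 1*(-1243))) = (1853066 + (392352 + 976))*(2159 + (4 + 1243)) = (1853066 + 393328)*(2159 + 1247) = 2246394*3406 = 7651217964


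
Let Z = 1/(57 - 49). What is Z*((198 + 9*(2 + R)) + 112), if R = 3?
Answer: 355/8 ≈ 44.375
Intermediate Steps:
Z = ⅛ (Z = 1/8 = ⅛ ≈ 0.12500)
Z*((198 + 9*(2 + R)) + 112) = ((198 + 9*(2 + 3)) + 112)/8 = ((198 + 9*5) + 112)/8 = ((198 + 45) + 112)/8 = (243 + 112)/8 = (⅛)*355 = 355/8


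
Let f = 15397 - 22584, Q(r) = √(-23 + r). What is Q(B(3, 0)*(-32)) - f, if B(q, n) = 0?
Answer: 7187 + I*√23 ≈ 7187.0 + 4.7958*I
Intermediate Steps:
f = -7187
Q(B(3, 0)*(-32)) - f = √(-23 + 0*(-32)) - 1*(-7187) = √(-23 + 0) + 7187 = √(-23) + 7187 = I*√23 + 7187 = 7187 + I*√23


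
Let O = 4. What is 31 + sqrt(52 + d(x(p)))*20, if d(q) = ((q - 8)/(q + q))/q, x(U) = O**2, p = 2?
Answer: 31 + 5*sqrt(3329)/2 ≈ 175.24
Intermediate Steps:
x(U) = 16 (x(U) = 4**2 = 16)
d(q) = (-8 + q)/(2*q**2) (d(q) = ((-8 + q)/((2*q)))/q = ((-8 + q)*(1/(2*q)))/q = ((-8 + q)/(2*q))/q = (-8 + q)/(2*q**2))
31 + sqrt(52 + d(x(p)))*20 = 31 + sqrt(52 + (1/2)*(-8 + 16)/16**2)*20 = 31 + sqrt(52 + (1/2)*(1/256)*8)*20 = 31 + sqrt(52 + 1/64)*20 = 31 + sqrt(3329/64)*20 = 31 + (sqrt(3329)/8)*20 = 31 + 5*sqrt(3329)/2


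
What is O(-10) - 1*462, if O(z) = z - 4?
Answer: -476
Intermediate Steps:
O(z) = -4 + z
O(-10) - 1*462 = (-4 - 10) - 1*462 = -14 - 462 = -476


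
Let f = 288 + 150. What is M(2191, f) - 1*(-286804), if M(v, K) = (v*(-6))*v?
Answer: -28516082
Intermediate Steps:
f = 438
M(v, K) = -6*v**2 (M(v, K) = (-6*v)*v = -6*v**2)
M(2191, f) - 1*(-286804) = -6*2191**2 - 1*(-286804) = -6*4800481 + 286804 = -28802886 + 286804 = -28516082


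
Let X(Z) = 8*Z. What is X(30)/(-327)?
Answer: -80/109 ≈ -0.73394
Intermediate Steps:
X(30)/(-327) = (8*30)/(-327) = 240*(-1/327) = -80/109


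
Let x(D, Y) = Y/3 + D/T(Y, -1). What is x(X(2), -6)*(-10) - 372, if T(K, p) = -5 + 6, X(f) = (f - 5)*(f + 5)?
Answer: -142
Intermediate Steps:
X(f) = (-5 + f)*(5 + f)
T(K, p) = 1
x(D, Y) = D + Y/3 (x(D, Y) = Y/3 + D/1 = Y*(⅓) + D*1 = Y/3 + D = D + Y/3)
x(X(2), -6)*(-10) - 372 = ((-25 + 2²) + (⅓)*(-6))*(-10) - 372 = ((-25 + 4) - 2)*(-10) - 372 = (-21 - 2)*(-10) - 372 = -23*(-10) - 372 = 230 - 372 = -142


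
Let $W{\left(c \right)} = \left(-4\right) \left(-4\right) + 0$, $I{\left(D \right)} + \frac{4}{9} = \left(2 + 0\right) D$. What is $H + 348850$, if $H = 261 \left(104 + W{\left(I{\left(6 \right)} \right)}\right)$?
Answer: $380170$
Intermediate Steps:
$I{\left(D \right)} = - \frac{4}{9} + 2 D$ ($I{\left(D \right)} = - \frac{4}{9} + \left(2 + 0\right) D = - \frac{4}{9} + 2 D$)
$W{\left(c \right)} = 16$ ($W{\left(c \right)} = 16 + 0 = 16$)
$H = 31320$ ($H = 261 \left(104 + 16\right) = 261 \cdot 120 = 31320$)
$H + 348850 = 31320 + 348850 = 380170$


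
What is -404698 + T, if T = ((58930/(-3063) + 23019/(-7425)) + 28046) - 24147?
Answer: -1012865504408/2526975 ≈ -4.0082e+5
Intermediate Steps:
T = 9796224142/2526975 (T = ((58930*(-1/3063) + 23019*(-1/7425)) + 28046) - 24147 = ((-58930/3063 - 7673/2475) + 28046) - 24147 = (-56451383/2526975 + 28046) - 24147 = 70815089467/2526975 - 24147 = 9796224142/2526975 ≈ 3876.7)
-404698 + T = -404698 + 9796224142/2526975 = -1012865504408/2526975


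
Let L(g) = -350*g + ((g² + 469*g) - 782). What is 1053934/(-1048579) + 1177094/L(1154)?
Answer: -22369506101/109970471610 ≈ -0.20341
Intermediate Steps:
L(g) = -782 + g² + 119*g (L(g) = -350*g + (-782 + g² + 469*g) = -782 + g² + 119*g)
1053934/(-1048579) + 1177094/L(1154) = 1053934/(-1048579) + 1177094/(-782 + 1154² + 119*1154) = 1053934*(-1/1048579) + 1177094/(-782 + 1331716 + 137326) = -150562/149797 + 1177094/1468260 = -150562/149797 + 1177094*(1/1468260) = -150562/149797 + 588547/734130 = -22369506101/109970471610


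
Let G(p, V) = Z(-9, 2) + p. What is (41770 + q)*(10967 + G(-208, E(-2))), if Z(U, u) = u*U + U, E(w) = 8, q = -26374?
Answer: 165229872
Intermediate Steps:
Z(U, u) = U + U*u (Z(U, u) = U*u + U = U + U*u)
G(p, V) = -27 + p (G(p, V) = -9*(1 + 2) + p = -9*3 + p = -27 + p)
(41770 + q)*(10967 + G(-208, E(-2))) = (41770 - 26374)*(10967 + (-27 - 208)) = 15396*(10967 - 235) = 15396*10732 = 165229872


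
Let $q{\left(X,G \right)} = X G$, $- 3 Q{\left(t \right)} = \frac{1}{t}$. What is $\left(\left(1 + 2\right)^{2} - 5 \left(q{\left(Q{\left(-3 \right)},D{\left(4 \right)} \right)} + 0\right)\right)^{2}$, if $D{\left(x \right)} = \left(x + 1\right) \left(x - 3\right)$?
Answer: $\frac{3136}{81} \approx 38.716$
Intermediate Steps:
$Q{\left(t \right)} = - \frac{1}{3 t}$
$D{\left(x \right)} = \left(1 + x\right) \left(-3 + x\right)$
$q{\left(X,G \right)} = G X$
$\left(\left(1 + 2\right)^{2} - 5 \left(q{\left(Q{\left(-3 \right)},D{\left(4 \right)} \right)} + 0\right)\right)^{2} = \left(\left(1 + 2\right)^{2} - 5 \left(\left(-3 + 4^{2} - 8\right) \left(- \frac{1}{3 \left(-3\right)}\right) + 0\right)\right)^{2} = \left(3^{2} - 5 \left(\left(-3 + 16 - 8\right) \left(\left(- \frac{1}{3}\right) \left(- \frac{1}{3}\right)\right) + 0\right)\right)^{2} = \left(9 - 5 \left(5 \cdot \frac{1}{9} + 0\right)\right)^{2} = \left(9 - 5 \left(\frac{5}{9} + 0\right)\right)^{2} = \left(9 - \frac{25}{9}\right)^{2} = \left(\frac{56}{9}\right)^{2} = \frac{3136}{81}$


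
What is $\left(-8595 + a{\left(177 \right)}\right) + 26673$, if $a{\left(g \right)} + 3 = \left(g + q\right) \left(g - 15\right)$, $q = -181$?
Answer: $17427$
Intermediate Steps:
$a{\left(g \right)} = -3 + \left(-181 + g\right) \left(-15 + g\right)$ ($a{\left(g \right)} = -3 + \left(g - 181\right) \left(g - 15\right) = -3 + \left(-181 + g\right) \left(-15 + g\right)$)
$\left(-8595 + a{\left(177 \right)}\right) + 26673 = \left(-8595 + \left(2712 + 177^{2} - 34692\right)\right) + 26673 = \left(-8595 + \left(2712 + 31329 - 34692\right)\right) + 26673 = \left(-8595 - 651\right) + 26673 = -9246 + 26673 = 17427$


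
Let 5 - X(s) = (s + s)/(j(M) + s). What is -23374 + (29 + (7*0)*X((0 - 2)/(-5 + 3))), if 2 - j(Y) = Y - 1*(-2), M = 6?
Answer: -23345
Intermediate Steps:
j(Y) = -Y (j(Y) = 2 - (Y - 1*(-2)) = 2 - (Y + 2) = 2 - (2 + Y) = 2 + (-2 - Y) = -Y)
X(s) = 5 - 2*s/(-6 + s) (X(s) = 5 - (s + s)/(-1*6 + s) = 5 - 2*s/(-6 + s))
-23374 + (29 + (7*0)*X((0 - 2)/(-5 + 3))) = -23374 + (29 + (7*0)*(3*(-10 + (0 - 2)/(-5 + 3))/(-6 + (0 - 2)/(-5 + 3)))) = -23374 + (29 + 0*(3*(-10 - 2/(-2))/(-6 - 2/(-2)))) = -23374 + (29 + 0*(3*(-10 - 2*(-1/2))/(-6 - 2*(-1/2)))) = -23374 + (29 + 0*(3*(-10 + 1)/(-6 + 1))) = -23374 + (29 + 0*(3*(-9)/(-5))) = -23374 + (29 + 0*(3*(-1/5)*(-9))) = -23374 + (29 + 0*(27/5)) = -23374 + (29 + 0) = -23374 + 29 = -23345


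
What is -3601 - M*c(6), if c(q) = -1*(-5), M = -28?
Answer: -3461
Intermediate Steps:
c(q) = 5
-3601 - M*c(6) = -3601 - (-28)*5 = -3601 - 1*(-140) = -3601 + 140 = -3461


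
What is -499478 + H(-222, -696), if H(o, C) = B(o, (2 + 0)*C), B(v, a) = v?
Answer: -499700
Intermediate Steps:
H(o, C) = o
-499478 + H(-222, -696) = -499478 - 222 = -499700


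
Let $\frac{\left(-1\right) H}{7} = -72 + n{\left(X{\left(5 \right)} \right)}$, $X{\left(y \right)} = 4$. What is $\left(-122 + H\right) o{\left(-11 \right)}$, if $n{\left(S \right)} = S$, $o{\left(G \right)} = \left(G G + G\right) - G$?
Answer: $42834$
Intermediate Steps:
$o{\left(G \right)} = G^{2}$ ($o{\left(G \right)} = \left(G^{2} + G\right) - G = \left(G + G^{2}\right) - G = G^{2}$)
$H = 476$ ($H = - 7 \left(-72 + 4\right) = \left(-7\right) \left(-68\right) = 476$)
$\left(-122 + H\right) o{\left(-11 \right)} = \left(-122 + 476\right) \left(-11\right)^{2} = 354 \cdot 121 = 42834$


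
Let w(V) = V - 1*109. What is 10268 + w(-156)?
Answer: 10003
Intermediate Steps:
w(V) = -109 + V (w(V) = V - 109 = -109 + V)
10268 + w(-156) = 10268 + (-109 - 156) = 10268 - 265 = 10003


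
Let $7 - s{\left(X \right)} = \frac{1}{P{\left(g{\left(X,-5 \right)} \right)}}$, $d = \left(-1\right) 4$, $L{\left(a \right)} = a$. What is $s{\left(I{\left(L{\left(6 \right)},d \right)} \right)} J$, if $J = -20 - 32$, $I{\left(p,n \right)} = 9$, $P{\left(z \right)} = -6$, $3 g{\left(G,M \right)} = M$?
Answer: $- \frac{1118}{3} \approx -372.67$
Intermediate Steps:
$g{\left(G,M \right)} = \frac{M}{3}$
$d = -4$
$s{\left(X \right)} = \frac{43}{6}$ ($s{\left(X \right)} = 7 - \frac{1}{-6} = 7 - - \frac{1}{6} = 7 + \frac{1}{6} = \frac{43}{6}$)
$J = -52$ ($J = -20 - 32 = -52$)
$s{\left(I{\left(L{\left(6 \right)},d \right)} \right)} J = \frac{43}{6} \left(-52\right) = - \frac{1118}{3}$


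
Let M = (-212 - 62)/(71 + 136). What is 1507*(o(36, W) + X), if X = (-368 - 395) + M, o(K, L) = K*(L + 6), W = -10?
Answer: -283350661/207 ≈ -1.3688e+6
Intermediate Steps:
o(K, L) = K*(6 + L)
M = -274/207 ≈ -1.3237
X = -158215/207 (X = (-368 - 395) - 274/207 = -763 - 274/207 = -158215/207 ≈ -764.32)
1507*(o(36, W) + X) = 1507*(36*(6 - 10) - 158215/207) = 1507*(36*(-4) - 158215/207) = 1507*(-144 - 158215/207) = 1507*(-188023/207) = -283350661/207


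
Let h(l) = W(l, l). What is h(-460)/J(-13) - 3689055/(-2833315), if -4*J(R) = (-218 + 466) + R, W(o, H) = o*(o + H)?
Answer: -191814748163/26633161 ≈ -7202.1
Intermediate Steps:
W(o, H) = o*(H + o)
J(R) = -62 - R/4 (J(R) = -((-218 + 466) + R)/4 = -(248 + R)/4 = -62 - R/4)
h(l) = 2*l**2 (h(l) = l*(l + l) = l*(2*l) = 2*l**2)
h(-460)/J(-13) - 3689055/(-2833315) = (2*(-460)**2)/(-62 - 1/4*(-13)) - 3689055/(-2833315) = (2*211600)/(-62 + 13/4) - 3689055*(-1/2833315) = 423200/(-235/4) + 737811/566663 = 423200*(-4/235) + 737811/566663 = -338560/47 + 737811/566663 = -191814748163/26633161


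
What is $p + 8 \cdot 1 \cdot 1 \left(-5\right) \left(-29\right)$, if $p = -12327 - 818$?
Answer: $-11985$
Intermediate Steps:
$p = -13145$ ($p = -12327 - 818 = -13145$)
$p + 8 \cdot 1 \cdot 1 \left(-5\right) \left(-29\right) = -13145 + 8 \cdot 1 \cdot 1 \left(-5\right) \left(-29\right) = -13145 + 8 \cdot 1 \left(-5\right) \left(-29\right) = -13145 + 8 \left(-5\right) \left(-29\right) = -13145 - -1160 = -13145 + 1160 = -11985$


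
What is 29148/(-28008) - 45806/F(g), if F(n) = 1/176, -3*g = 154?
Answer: -18816374333/2334 ≈ -8.0619e+6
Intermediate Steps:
g = -154/3 (g = -⅓*154 = -154/3 ≈ -51.333)
F(n) = 1/176
29148/(-28008) - 45806/F(g) = 29148/(-28008) - 45806/1/176 = 29148*(-1/28008) - 45806*176 = -2429/2334 - 8061856 = -18816374333/2334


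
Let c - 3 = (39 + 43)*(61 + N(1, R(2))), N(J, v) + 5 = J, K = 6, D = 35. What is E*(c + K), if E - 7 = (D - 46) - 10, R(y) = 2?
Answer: -65562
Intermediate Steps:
N(J, v) = -5 + J
c = 4677 (c = 3 + (39 + 43)*(61 + (-5 + 1)) = 3 + 82*(61 - 4) = 3 + 82*57 = 3 + 4674 = 4677)
E = -14 (E = 7 + ((35 - 46) - 10) = 7 + (-11 - 10) = 7 - 21 = -14)
E*(c + K) = -14*(4677 + 6) = -14*4683 = -65562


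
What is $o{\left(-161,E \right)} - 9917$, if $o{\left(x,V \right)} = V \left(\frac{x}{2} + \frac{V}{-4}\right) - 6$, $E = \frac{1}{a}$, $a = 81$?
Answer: $- \frac{260445295}{26244} \approx -9924.0$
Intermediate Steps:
$E = \frac{1}{81} \approx 0.012346$
$o{\left(x,V \right)} = -6 + V \left(\frac{x}{2} - \frac{V}{4}\right)$ ($o{\left(x,V \right)} = V \left(x \frac{1}{2} + V \left(- \frac{1}{4}\right)\right) - 6 = V \left(\frac{x}{2} - \frac{V}{4}\right) - 6 = -6 + V \left(\frac{x}{2} - \frac{V}{4}\right)$)
$o{\left(-161,E \right)} - 9917 = \left(-6 - \frac{1}{4 \cdot 6561} + \frac{1}{2} \cdot \frac{1}{81} \left(-161\right)\right) - 9917 = \left(-6 - \frac{1}{26244} - \frac{161}{162}\right) - 9917 = - \frac{183547}{26244} - 9917 = - \frac{260445295}{26244}$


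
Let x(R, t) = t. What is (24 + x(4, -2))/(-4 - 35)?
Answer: -22/39 ≈ -0.56410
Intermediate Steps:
(24 + x(4, -2))/(-4 - 35) = (24 - 2)/(-4 - 35) = 22/(-39) = 22*(-1/39) = -22/39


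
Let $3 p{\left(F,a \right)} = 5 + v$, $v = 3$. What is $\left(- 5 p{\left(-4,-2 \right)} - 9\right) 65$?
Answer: $- \frac{4355}{3} \approx -1451.7$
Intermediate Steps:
$p{\left(F,a \right)} = \frac{8}{3}$ ($p{\left(F,a \right)} = \frac{5 + 3}{3} = \frac{1}{3} \cdot 8 = \frac{8}{3}$)
$\left(- 5 p{\left(-4,-2 \right)} - 9\right) 65 = \left(\left(-5\right) \frac{8}{3} - 9\right) 65 = \left(- \frac{40}{3} - 9\right) 65 = \left(- \frac{67}{3}\right) 65 = - \frac{4355}{3}$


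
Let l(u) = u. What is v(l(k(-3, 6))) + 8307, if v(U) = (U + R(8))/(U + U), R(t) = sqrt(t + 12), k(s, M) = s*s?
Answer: 16615/2 + sqrt(5)/9 ≈ 8307.8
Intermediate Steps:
k(s, M) = s**2
R(t) = sqrt(12 + t)
v(U) = (U + 2*sqrt(5))/(2*U) (v(U) = (U + sqrt(12 + 8))/(U + U) = (U + sqrt(20))/((2*U)) = (U + 2*sqrt(5))*(1/(2*U)) = (U + 2*sqrt(5))/(2*U))
v(l(k(-3, 6))) + 8307 = (sqrt(5) + (1/2)*(-3)**2)/((-3)**2) + 8307 = (sqrt(5) + (1/2)*9)/9 + 8307 = (sqrt(5) + 9/2)/9 + 8307 = (9/2 + sqrt(5))/9 + 8307 = (1/2 + sqrt(5)/9) + 8307 = 16615/2 + sqrt(5)/9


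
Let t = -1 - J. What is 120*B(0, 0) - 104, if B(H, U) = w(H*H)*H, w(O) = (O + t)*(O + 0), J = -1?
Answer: -104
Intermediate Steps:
t = 0 (t = -1 - 1*(-1) = -1 + 1 = 0)
w(O) = O² (w(O) = (O + 0)*(O + 0) = O*O = O²)
B(H, U) = H⁵ (B(H, U) = (H*H)²*H = (H²)²*H = H⁴*H = H⁵)
120*B(0, 0) - 104 = 120*0⁵ - 104 = 120*0 - 104 = 0 - 104 = -104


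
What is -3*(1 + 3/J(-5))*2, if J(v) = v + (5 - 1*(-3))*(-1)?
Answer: -60/13 ≈ -4.6154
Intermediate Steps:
J(v) = -8 + v (J(v) = v + (5 + 3)*(-1) = v + 8*(-1) = v - 8 = -8 + v)
-3*(1 + 3/J(-5))*2 = -3*(1 + 3/(-8 - 5))*2 = -3*(1 + 3/(-13))*2 = -3*(1 + 3*(-1/13))*2 = -3*(1 - 3/13)*2 = -30*2/13 = -3*20/13 = -60/13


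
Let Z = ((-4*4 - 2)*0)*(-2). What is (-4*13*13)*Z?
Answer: 0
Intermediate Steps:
Z = 0 (Z = ((-16 - 2)*0)*(-2) = -18*0*(-2) = 0*(-2) = 0)
(-4*13*13)*Z = (-4*13*13)*0 = -52*13*0 = -676*0 = 0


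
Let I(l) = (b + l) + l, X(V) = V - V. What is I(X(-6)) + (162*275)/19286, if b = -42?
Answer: -382731/9643 ≈ -39.690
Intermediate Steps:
X(V) = 0
I(l) = -42 + 2*l (I(l) = (-42 + l) + l = -42 + 2*l)
I(X(-6)) + (162*275)/19286 = (-42 + 2*0) + (162*275)/19286 = (-42 + 0) + 44550*(1/19286) = -42 + 22275/9643 = -382731/9643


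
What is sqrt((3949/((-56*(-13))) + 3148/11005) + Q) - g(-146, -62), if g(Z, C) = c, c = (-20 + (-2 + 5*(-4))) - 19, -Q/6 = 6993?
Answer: 61 + I*sqrt(673191351586236210)/4005820 ≈ 61.0 + 204.82*I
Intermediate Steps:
Q = -41958 (Q = -6*6993 = -41958)
c = -61 (c = (-20 + (-2 - 20)) - 19 = (-20 - 22) - 19 = -42 - 19 = -61)
g(Z, C) = -61
sqrt((3949/((-56*(-13))) + 3148/11005) + Q) - g(-146, -62) = sqrt((3949/((-56*(-13))) + 3148/11005) - 41958) - 1*(-61) = sqrt((3949/728 + 3148*(1/11005)) - 41958) + 61 = sqrt((3949*(1/728) + 3148/11005) - 41958) + 61 = sqrt((3949/728 + 3148/11005) - 41958) + 61 = sqrt(45750489/8011640 - 41958) + 61 = sqrt(-336106640631/8011640) + 61 = I*sqrt(673191351586236210)/4005820 + 61 = 61 + I*sqrt(673191351586236210)/4005820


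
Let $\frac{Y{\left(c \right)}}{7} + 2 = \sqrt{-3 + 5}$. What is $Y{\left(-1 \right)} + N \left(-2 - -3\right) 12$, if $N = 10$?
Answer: $106 + 7 \sqrt{2} \approx 115.9$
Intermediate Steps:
$Y{\left(c \right)} = -14 + 7 \sqrt{2}$ ($Y{\left(c \right)} = -14 + 7 \sqrt{-3 + 5} = -14 + 7 \sqrt{2}$)
$Y{\left(-1 \right)} + N \left(-2 - -3\right) 12 = \left(-14 + 7 \sqrt{2}\right) + 10 \left(-2 - -3\right) 12 = \left(-14 + 7 \sqrt{2}\right) + 10 \left(-2 + 3\right) 12 = \left(-14 + 7 \sqrt{2}\right) + 10 \cdot 1 \cdot 12 = \left(-14 + 7 \sqrt{2}\right) + 10 \cdot 12 = \left(-14 + 7 \sqrt{2}\right) + 120 = 106 + 7 \sqrt{2}$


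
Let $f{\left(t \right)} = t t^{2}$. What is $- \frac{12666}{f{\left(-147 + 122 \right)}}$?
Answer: $\frac{12666}{15625} \approx 0.81062$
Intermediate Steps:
$f{\left(t \right)} = t^{3}$
$- \frac{12666}{f{\left(-147 + 122 \right)}} = - \frac{12666}{\left(-147 + 122\right)^{3}} = - \frac{12666}{\left(-25\right)^{3}} = - \frac{12666}{-15625} = \left(-12666\right) \left(- \frac{1}{15625}\right) = \frac{12666}{15625}$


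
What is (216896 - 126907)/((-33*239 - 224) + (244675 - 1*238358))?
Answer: -89989/1794 ≈ -50.161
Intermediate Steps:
(216896 - 126907)/((-33*239 - 224) + (244675 - 1*238358)) = 89989/((-7887 - 224) + (244675 - 238358)) = 89989/(-8111 + 6317) = 89989/(-1794) = 89989*(-1/1794) = -89989/1794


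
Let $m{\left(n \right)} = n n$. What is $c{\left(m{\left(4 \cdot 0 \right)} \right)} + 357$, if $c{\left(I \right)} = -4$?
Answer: $353$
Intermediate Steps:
$m{\left(n \right)} = n^{2}$
$c{\left(m{\left(4 \cdot 0 \right)} \right)} + 357 = -4 + 357 = 353$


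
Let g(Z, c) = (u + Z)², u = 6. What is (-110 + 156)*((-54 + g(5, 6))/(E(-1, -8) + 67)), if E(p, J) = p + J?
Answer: 1541/29 ≈ 53.138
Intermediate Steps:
E(p, J) = J + p
g(Z, c) = (6 + Z)²
(-110 + 156)*((-54 + g(5, 6))/(E(-1, -8) + 67)) = (-110 + 156)*((-54 + (6 + 5)²)/((-8 - 1) + 67)) = 46*((-54 + 11²)/(-9 + 67)) = 46*((-54 + 121)/58) = 46*(67*(1/58)) = 46*(67/58) = 1541/29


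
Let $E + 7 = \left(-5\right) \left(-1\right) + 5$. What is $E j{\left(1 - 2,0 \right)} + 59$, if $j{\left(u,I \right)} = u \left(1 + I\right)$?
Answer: $56$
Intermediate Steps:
$E = 3$ ($E = -7 + \left(\left(-5\right) \left(-1\right) + 5\right) = -7 + \left(5 + 5\right) = -7 + 10 = 3$)
$E j{\left(1 - 2,0 \right)} + 59 = 3 \left(1 - 2\right) \left(1 + 0\right) + 59 = 3 \left(\left(-1\right) 1\right) + 59 = 3 \left(-1\right) + 59 = -3 + 59 = 56$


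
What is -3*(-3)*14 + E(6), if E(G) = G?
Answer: 132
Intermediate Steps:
-3*(-3)*14 + E(6) = -3*(-3)*14 + 6 = 9*14 + 6 = 126 + 6 = 132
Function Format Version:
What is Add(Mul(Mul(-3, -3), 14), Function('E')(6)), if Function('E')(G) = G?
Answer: 132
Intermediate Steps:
Add(Mul(Mul(-3, -3), 14), Function('E')(6)) = Add(Mul(Mul(-3, -3), 14), 6) = Add(Mul(9, 14), 6) = Add(126, 6) = 132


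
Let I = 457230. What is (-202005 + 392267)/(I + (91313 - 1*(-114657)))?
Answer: 95131/331600 ≈ 0.28688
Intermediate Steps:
(-202005 + 392267)/(I + (91313 - 1*(-114657))) = (-202005 + 392267)/(457230 + (91313 - 1*(-114657))) = 190262/(457230 + (91313 + 114657)) = 190262/(457230 + 205970) = 190262/663200 = 190262*(1/663200) = 95131/331600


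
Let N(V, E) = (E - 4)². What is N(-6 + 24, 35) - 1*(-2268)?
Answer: 3229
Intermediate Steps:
N(V, E) = (-4 + E)²
N(-6 + 24, 35) - 1*(-2268) = (-4 + 35)² - 1*(-2268) = 31² + 2268 = 961 + 2268 = 3229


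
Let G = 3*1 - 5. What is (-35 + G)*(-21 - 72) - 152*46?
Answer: -3551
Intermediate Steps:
G = -2 (G = 3 - 5 = -2)
(-35 + G)*(-21 - 72) - 152*46 = (-35 - 2)*(-21 - 72) - 152*46 = -37*(-93) - 6992 = 3441 - 6992 = -3551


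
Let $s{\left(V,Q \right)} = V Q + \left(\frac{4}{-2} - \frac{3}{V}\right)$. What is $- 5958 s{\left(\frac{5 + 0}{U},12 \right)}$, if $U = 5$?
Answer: $-41706$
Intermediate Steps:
$s{\left(V,Q \right)} = -2 - \frac{3}{V} + Q V$ ($s{\left(V,Q \right)} = Q V + \left(4 \left(- \frac{1}{2}\right) - \frac{3}{V}\right) = Q V - \left(2 + \frac{3}{V}\right) = -2 - \frac{3}{V} + Q V$)
$- 5958 s{\left(\frac{5 + 0}{U},12 \right)} = - 5958 \left(-2 - \frac{3}{\left(5 + 0\right) \frac{1}{5}} + 12 \frac{5 + 0}{5}\right) = - 5958 \left(-2 - \frac{3}{5 \cdot \frac{1}{5}} + 12 \cdot 5 \cdot \frac{1}{5}\right) = - 5958 \left(-2 - \frac{3}{1} + 12 \cdot 1\right) = - 5958 \left(-2 - 3 + 12\right) = \left(-5958\right) 7 = -41706$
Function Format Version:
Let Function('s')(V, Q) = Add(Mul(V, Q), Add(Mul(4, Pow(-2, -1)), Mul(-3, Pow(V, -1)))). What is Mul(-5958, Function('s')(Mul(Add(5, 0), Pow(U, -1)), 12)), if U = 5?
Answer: -41706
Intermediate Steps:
Function('s')(V, Q) = Add(-2, Mul(-3, Pow(V, -1)), Mul(Q, V)) (Function('s')(V, Q) = Add(Mul(Q, V), Add(Mul(4, Rational(-1, 2)), Mul(-3, Pow(V, -1)))) = Add(Mul(Q, V), Add(-2, Mul(-3, Pow(V, -1)))) = Add(-2, Mul(-3, Pow(V, -1)), Mul(Q, V)))
Mul(-5958, Function('s')(Mul(Add(5, 0), Pow(U, -1)), 12)) = Mul(-5958, Add(-2, Mul(-3, Pow(Mul(Add(5, 0), Pow(5, -1)), -1)), Mul(12, Mul(Add(5, 0), Pow(5, -1))))) = Mul(-5958, Add(-2, Mul(-3, Pow(Mul(5, Rational(1, 5)), -1)), Mul(12, Mul(5, Rational(1, 5))))) = Mul(-5958, Add(-2, Mul(-3, Pow(1, -1)), Mul(12, 1))) = Mul(-5958, Add(-2, Mul(-3, 1), 12)) = Mul(-5958, Add(-2, -3, 12)) = Mul(-5958, 7) = -41706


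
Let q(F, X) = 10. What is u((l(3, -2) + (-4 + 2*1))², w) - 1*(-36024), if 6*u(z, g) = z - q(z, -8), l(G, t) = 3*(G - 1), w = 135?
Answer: 36025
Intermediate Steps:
l(G, t) = -3 + 3*G (l(G, t) = 3*(-1 + G) = -3 + 3*G)
u(z, g) = -5/3 + z/6 (u(z, g) = (z - 1*10)/6 = (z - 10)/6 = (-10 + z)/6 = -5/3 + z/6)
u((l(3, -2) + (-4 + 2*1))², w) - 1*(-36024) = (-5/3 + ((-3 + 3*3) + (-4 + 2*1))²/6) - 1*(-36024) = (-5/3 + ((-3 + 9) + (-4 + 2))²/6) + 36024 = (-5/3 + (6 - 2)²/6) + 36024 = (-5/3 + (⅙)*4²) + 36024 = (-5/3 + (⅙)*16) + 36024 = (-5/3 + 8/3) + 36024 = 1 + 36024 = 36025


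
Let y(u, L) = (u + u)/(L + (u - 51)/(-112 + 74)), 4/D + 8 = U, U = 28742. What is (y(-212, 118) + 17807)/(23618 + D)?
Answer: 1214208572139/1610751128576 ≈ 0.75381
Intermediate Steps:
D = 2/14367 (D = 4/(-8 + 28742) = 4/28734 = 4*(1/28734) = 2/14367 ≈ 0.00013921)
y(u, L) = 2*u/(51/38 + L - u/38) (y(u, L) = (2*u)/(L + (-51 + u)/(-38)) = (2*u)/(L + (-51 + u)*(-1/38)) = (2*u)/(L + (51/38 - u/38)) = (2*u)/(51/38 + L - u/38) = 2*u/(51/38 + L - u/38))
(y(-212, 118) + 17807)/(23618 + D) = (76*(-212)/(51 - 1*(-212) + 38*118) + 17807)/(23618 + 2/14367) = (76*(-212)/(51 + 212 + 4484) + 17807)/(339319808/14367) = (76*(-212)/4747 + 17807)*(14367/339319808) = (76*(-212)*(1/4747) + 17807)*(14367/339319808) = (-16112/4747 + 17807)*(14367/339319808) = (84513717/4747)*(14367/339319808) = 1214208572139/1610751128576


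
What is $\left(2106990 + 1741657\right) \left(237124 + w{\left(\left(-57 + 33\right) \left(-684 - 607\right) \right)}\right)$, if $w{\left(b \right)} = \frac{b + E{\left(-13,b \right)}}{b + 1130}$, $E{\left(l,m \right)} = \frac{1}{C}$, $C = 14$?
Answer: $\frac{410305933452373607}{449596} \approx 9.1261 \cdot 10^{11}$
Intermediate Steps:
$E{\left(l,m \right)} = \frac{1}{14}$
$w{\left(b \right)} = \frac{\frac{1}{14} + b}{1130 + b}$ ($w{\left(b \right)} = \frac{b + \frac{1}{14}}{b + 1130} = \frac{\frac{1}{14} + b}{1130 + b}$)
$\left(2106990 + 1741657\right) \left(237124 + w{\left(\left(-57 + 33\right) \left(-684 - 607\right) \right)}\right) = \left(2106990 + 1741657\right) \left(237124 + \frac{\frac{1}{14} + \left(-57 + 33\right) \left(-684 - 607\right)}{1130 + \left(-57 + 33\right) \left(-684 - 607\right)}\right) = 3848647 \left(237124 + \frac{\frac{1}{14} - -30984}{1130 - -30984}\right) = 3848647 \left(237124 + \frac{\frac{1}{14} + 30984}{1130 + 30984}\right) = 3848647 \left(237124 + \frac{1}{32114} \cdot \frac{433777}{14}\right) = 3848647 \left(237124 + \frac{433777}{449596}\right) = 3848647 \cdot \frac{106610435681}{449596} = \frac{410305933452373607}{449596}$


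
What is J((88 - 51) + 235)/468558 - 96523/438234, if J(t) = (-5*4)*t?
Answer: -7935102799/34223007762 ≈ -0.23186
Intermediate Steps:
J(t) = -20*t
J((88 - 51) + 235)/468558 - 96523/438234 = -20*((88 - 51) + 235)/468558 - 96523/438234 = -20*(37 + 235)*(1/468558) - 96523*1/438234 = -20*272*(1/468558) - 96523/438234 = -5440*1/468558 - 96523/438234 = -2720/234279 - 96523/438234 = -7935102799/34223007762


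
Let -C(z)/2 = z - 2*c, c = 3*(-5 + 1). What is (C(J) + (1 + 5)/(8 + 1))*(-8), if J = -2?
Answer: 1040/3 ≈ 346.67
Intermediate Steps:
c = -12 (c = 3*(-4) = -12)
C(z) = -48 - 2*z (C(z) = -2*(z - 2*(-12)) = -2*(z + 24) = -2*(24 + z) = -48 - 2*z)
(C(J) + (1 + 5)/(8 + 1))*(-8) = ((-48 - 2*(-2)) + (1 + 5)/(8 + 1))*(-8) = ((-48 + 4) + 6/9)*(-8) = (-44 + 6*(⅑))*(-8) = (-44 + ⅔)*(-8) = -130/3*(-8) = 1040/3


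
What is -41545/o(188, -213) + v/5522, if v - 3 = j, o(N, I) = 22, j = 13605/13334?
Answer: -139044164923/73630348 ≈ -1888.4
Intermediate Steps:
j = 13605/13334 (j = 13605*(1/13334) = 13605/13334 ≈ 1.0203)
v = 53607/13334 (v = 3 + 13605/13334 = 53607/13334 ≈ 4.0203)
-41545/o(188, -213) + v/5522 = -41545/22 + (53607/13334)/5522 = -41545*1/22 + (53607/13334)*(1/5522) = -41545/22 + 53607/73630348 = -139044164923/73630348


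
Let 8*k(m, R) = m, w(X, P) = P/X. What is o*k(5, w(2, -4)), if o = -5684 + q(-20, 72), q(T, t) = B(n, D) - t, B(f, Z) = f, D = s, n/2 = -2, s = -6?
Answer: -3600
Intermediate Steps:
k(m, R) = m/8
n = -4 (n = 2*(-2) = -4)
D = -6
q(T, t) = -4 - t
o = -5760 (o = -5684 + (-4 - 1*72) = -5684 + (-4 - 72) = -5684 - 76 = -5760)
o*k(5, w(2, -4)) = -720*5 = -5760*5/8 = -3600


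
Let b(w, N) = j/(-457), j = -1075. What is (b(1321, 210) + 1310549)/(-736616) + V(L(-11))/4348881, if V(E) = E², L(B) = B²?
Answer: -324963964483577/182997385537509 ≈ -1.7758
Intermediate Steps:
b(w, N) = 1075/457 (b(w, N) = -1075/(-457) = -1075*(-1/457) = 1075/457)
(b(1321, 210) + 1310549)/(-736616) + V(L(-11))/4348881 = (1075/457 + 1310549)/(-736616) + ((-11)²)²/4348881 = (598921968/457)*(-1/736616) + 121²*(1/4348881) = -74865246/42079189 + 14641*(1/4348881) = -74865246/42079189 + 14641/4348881 = -324963964483577/182997385537509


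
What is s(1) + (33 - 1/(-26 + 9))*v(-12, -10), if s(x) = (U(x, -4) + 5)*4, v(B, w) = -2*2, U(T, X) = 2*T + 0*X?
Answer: -1772/17 ≈ -104.24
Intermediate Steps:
U(T, X) = 2*T (U(T, X) = 2*T + 0 = 2*T)
v(B, w) = -4
s(x) = 20 + 8*x (s(x) = (2*x + 5)*4 = (5 + 2*x)*4 = 20 + 8*x)
s(1) + (33 - 1/(-26 + 9))*v(-12, -10) = (20 + 8*1) + (33 - 1/(-26 + 9))*(-4) = (20 + 8) + (33 - 1/(-17))*(-4) = 28 + (33 - 1*(-1/17))*(-4) = 28 + (33 + 1/17)*(-4) = 28 + (562/17)*(-4) = 28 - 2248/17 = -1772/17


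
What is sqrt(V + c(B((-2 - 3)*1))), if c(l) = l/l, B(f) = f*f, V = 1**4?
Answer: sqrt(2) ≈ 1.4142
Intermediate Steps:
V = 1
B(f) = f**2
c(l) = 1
sqrt(V + c(B((-2 - 3)*1))) = sqrt(1 + 1) = sqrt(2)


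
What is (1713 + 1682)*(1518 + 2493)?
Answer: 13617345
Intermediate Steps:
(1713 + 1682)*(1518 + 2493) = 3395*4011 = 13617345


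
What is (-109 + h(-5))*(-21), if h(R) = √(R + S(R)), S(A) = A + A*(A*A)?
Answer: 2289 - 63*I*√15 ≈ 2289.0 - 244.0*I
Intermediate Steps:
S(A) = A + A³ (S(A) = A + A*A² = A + A³)
h(R) = √(R³ + 2*R) (h(R) = √(R + (R + R³)) = √(R³ + 2*R))
(-109 + h(-5))*(-21) = (-109 + √(-5*(2 + (-5)²)))*(-21) = (-109 + √(-5*(2 + 25)))*(-21) = (-109 + √(-5*27))*(-21) = (-109 + √(-135))*(-21) = (-109 + 3*I*√15)*(-21) = 2289 - 63*I*√15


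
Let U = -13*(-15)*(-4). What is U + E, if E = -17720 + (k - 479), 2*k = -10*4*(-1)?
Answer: -18959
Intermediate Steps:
k = 20 (k = (-10*4*(-1))/2 = (-40*(-1))/2 = (1/2)*40 = 20)
U = -780 (U = 195*(-4) = -780)
E = -18179 (E = -17720 + (20 - 479) = -17720 - 459 = -18179)
U + E = -780 - 18179 = -18959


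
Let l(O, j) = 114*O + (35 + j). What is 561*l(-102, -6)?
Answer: -6507039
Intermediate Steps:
l(O, j) = 35 + j + 114*O
561*l(-102, -6) = 561*(35 - 6 + 114*(-102)) = 561*(35 - 6 - 11628) = 561*(-11599) = -6507039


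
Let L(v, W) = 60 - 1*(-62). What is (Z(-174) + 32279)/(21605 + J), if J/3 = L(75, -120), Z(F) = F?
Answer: 32105/21971 ≈ 1.4612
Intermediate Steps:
L(v, W) = 122 (L(v, W) = 60 + 62 = 122)
J = 366 (J = 3*122 = 366)
(Z(-174) + 32279)/(21605 + J) = (-174 + 32279)/(21605 + 366) = 32105/21971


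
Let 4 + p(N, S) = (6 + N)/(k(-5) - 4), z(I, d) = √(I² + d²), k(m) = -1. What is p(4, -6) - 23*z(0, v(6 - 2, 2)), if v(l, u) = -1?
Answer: -29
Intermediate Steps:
p(N, S) = -26/5 - N/5 (p(N, S) = -4 + (6 + N)/(-1 - 4) = -4 + (6 + N)/(-5) = -4 + (6 + N)*(-⅕) = -4 + (-6/5 - N/5) = -26/5 - N/5)
p(4, -6) - 23*z(0, v(6 - 2, 2)) = (-26/5 - ⅕*4) - 23*√(0² + (-1)²) = (-26/5 - ⅘) - 23*√(0 + 1) = -6 - 23*√1 = -6 - 23*1 = -6 - 23 = -29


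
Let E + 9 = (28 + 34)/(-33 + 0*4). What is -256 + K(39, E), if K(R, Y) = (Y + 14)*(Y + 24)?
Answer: -234185/1089 ≈ -215.05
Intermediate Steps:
E = -359/33 (E = -9 + (28 + 34)/(-33 + 0*4) = -9 + 62/(-33 + 0) = -9 + 62/(-33) = -9 + 62*(-1/33) = -9 - 62/33 = -359/33 ≈ -10.879)
K(R, Y) = (14 + Y)*(24 + Y)
-256 + K(39, E) = -256 + (336 + (-359/33)² + 38*(-359/33)) = -256 + (336 + 128881/1089 - 13642/33) = -256 + 44599/1089 = -234185/1089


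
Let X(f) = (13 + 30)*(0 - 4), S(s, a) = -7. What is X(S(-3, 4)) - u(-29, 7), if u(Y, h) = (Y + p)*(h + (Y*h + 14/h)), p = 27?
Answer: -560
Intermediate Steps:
u(Y, h) = (27 + Y)*(h + 14/h + Y*h) (u(Y, h) = (Y + 27)*(h + (Y*h + 14/h)) = (27 + Y)*(h + (14/h + Y*h)) = (27 + Y)*(h + 14/h + Y*h))
X(f) = -172 (X(f) = 43*(-4) = -172)
X(S(-3, 4)) - u(-29, 7) = -172 - (378 + 14*(-29) + 7²*(27 + (-29)² + 28*(-29)))/7 = -172 - (378 - 406 + 49*(27 + 841 - 812))/7 = -172 - (378 - 406 + 49*56)/7 = -172 - (378 - 406 + 2744)/7 = -172 - 2716/7 = -172 - 1*388 = -172 - 388 = -560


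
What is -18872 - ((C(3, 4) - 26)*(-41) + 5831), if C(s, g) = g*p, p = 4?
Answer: -25113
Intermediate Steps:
C(s, g) = 4*g (C(s, g) = g*4 = 4*g)
-18872 - ((C(3, 4) - 26)*(-41) + 5831) = -18872 - ((4*4 - 26)*(-41) + 5831) = -18872 - ((16 - 26)*(-41) + 5831) = -18872 - (-10*(-41) + 5831) = -18872 - (410 + 5831) = -18872 - 1*6241 = -18872 - 6241 = -25113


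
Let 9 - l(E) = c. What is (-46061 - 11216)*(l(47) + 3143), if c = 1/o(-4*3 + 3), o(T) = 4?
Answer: -722091139/4 ≈ -1.8052e+8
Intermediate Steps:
c = ¼ (c = 1/4 = ¼ ≈ 0.25000)
l(E) = 35/4 (l(E) = 9 - 1*¼ = 9 - ¼ = 35/4)
(-46061 - 11216)*(l(47) + 3143) = (-46061 - 11216)*(35/4 + 3143) = -57277*12607/4 = -722091139/4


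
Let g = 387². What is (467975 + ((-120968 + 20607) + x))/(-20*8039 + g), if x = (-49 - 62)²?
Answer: -379935/11011 ≈ -34.505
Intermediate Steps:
g = 149769
x = 12321 (x = (-111)² = 12321)
(467975 + ((-120968 + 20607) + x))/(-20*8039 + g) = (467975 + ((-120968 + 20607) + 12321))/(-20*8039 + 149769) = (467975 + (-100361 + 12321))/(-160780 + 149769) = (467975 - 88040)/(-11011) = 379935*(-1/11011) = -379935/11011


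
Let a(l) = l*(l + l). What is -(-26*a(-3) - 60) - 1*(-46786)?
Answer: 47314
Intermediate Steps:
a(l) = 2*l² (a(l) = l*(2*l) = 2*l²)
-(-26*a(-3) - 60) - 1*(-46786) = -(-52*(-3)² - 60) - 1*(-46786) = -(-52*9 - 60) + 46786 = -(-26*18 - 60) + 46786 = -(-468 - 60) + 46786 = -1*(-528) + 46786 = 528 + 46786 = 47314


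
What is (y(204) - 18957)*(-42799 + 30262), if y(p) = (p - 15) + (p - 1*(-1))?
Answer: 232724331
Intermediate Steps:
y(p) = -14 + 2*p (y(p) = (-15 + p) + (p + 1) = (-15 + p) + (1 + p) = -14 + 2*p)
(y(204) - 18957)*(-42799 + 30262) = ((-14 + 2*204) - 18957)*(-42799 + 30262) = ((-14 + 408) - 18957)*(-12537) = (394 - 18957)*(-12537) = -18563*(-12537) = 232724331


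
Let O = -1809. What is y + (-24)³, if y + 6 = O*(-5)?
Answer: -4785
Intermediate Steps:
y = 9039 (y = -6 - 1809*(-5) = -6 + 9045 = 9039)
y + (-24)³ = 9039 + (-24)³ = 9039 - 13824 = -4785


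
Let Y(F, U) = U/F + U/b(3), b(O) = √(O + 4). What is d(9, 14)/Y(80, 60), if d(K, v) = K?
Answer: -28/2131 + 320*√7/2131 ≈ 0.38416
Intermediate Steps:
b(O) = √(4 + O)
Y(F, U) = U/F + U*√7/7 (Y(F, U) = U/F + U/(√(4 + 3)) = U/F + U/(√7) = U/F + U*(√7/7) = U/F + U*√7/7)
d(9, 14)/Y(80, 60) = 9/(60/80 + (⅐)*60*√7) = 9/(60*(1/80) + 60*√7/7) = 9/(¾ + 60*√7/7)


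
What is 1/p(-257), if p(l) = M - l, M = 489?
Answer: 1/746 ≈ 0.0013405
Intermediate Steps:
p(l) = 489 - l
1/p(-257) = 1/(489 - 1*(-257)) = 1/(489 + 257) = 1/746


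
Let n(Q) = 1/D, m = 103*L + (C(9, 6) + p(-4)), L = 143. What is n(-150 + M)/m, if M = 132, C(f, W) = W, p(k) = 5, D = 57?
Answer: 1/840180 ≈ 1.1902e-6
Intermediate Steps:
m = 14740 (m = 103*143 + (6 + 5) = 14729 + 11 = 14740)
n(Q) = 1/57
n(-150 + M)/m = (1/57)/14740 = (1/57)*(1/14740) = 1/840180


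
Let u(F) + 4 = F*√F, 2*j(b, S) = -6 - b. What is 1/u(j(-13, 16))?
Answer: 32/215 + 14*√14/215 ≈ 0.39248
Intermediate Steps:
j(b, S) = -3 - b/2 (j(b, S) = (-6 - b)/2 = -3 - b/2)
u(F) = -4 + F^(3/2) (u(F) = -4 + F*√F = -4 + F^(3/2))
1/u(j(-13, 16)) = 1/(-4 + (-3 - ½*(-13))^(3/2)) = 1/(-4 + (-3 + 13/2)^(3/2)) = 1/(-4 + (7/2)^(3/2)) = 1/(-4 + 7*√14/4)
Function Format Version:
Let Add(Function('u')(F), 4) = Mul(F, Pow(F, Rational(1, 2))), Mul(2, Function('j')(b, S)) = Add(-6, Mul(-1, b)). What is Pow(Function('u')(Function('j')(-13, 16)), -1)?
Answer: Add(Rational(32, 215), Mul(Rational(14, 215), Pow(14, Rational(1, 2)))) ≈ 0.39248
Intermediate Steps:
Function('j')(b, S) = Add(-3, Mul(Rational(-1, 2), b)) (Function('j')(b, S) = Mul(Rational(1, 2), Add(-6, Mul(-1, b))) = Add(-3, Mul(Rational(-1, 2), b)))
Function('u')(F) = Add(-4, Pow(F, Rational(3, 2))) (Function('u')(F) = Add(-4, Mul(F, Pow(F, Rational(1, 2)))) = Add(-4, Pow(F, Rational(3, 2))))
Pow(Function('u')(Function('j')(-13, 16)), -1) = Pow(Add(-4, Pow(Add(-3, Mul(Rational(-1, 2), -13)), Rational(3, 2))), -1) = Pow(Add(-4, Pow(Add(-3, Rational(13, 2)), Rational(3, 2))), -1) = Pow(Add(-4, Pow(Rational(7, 2), Rational(3, 2))), -1) = Pow(Add(-4, Mul(Rational(7, 4), Pow(14, Rational(1, 2)))), -1)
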